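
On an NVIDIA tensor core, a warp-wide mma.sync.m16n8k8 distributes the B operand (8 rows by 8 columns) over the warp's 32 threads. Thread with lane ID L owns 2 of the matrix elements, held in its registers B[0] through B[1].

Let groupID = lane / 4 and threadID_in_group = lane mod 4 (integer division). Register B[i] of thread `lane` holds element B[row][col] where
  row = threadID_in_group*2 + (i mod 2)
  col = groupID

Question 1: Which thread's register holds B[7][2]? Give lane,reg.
c:2=>grp=2  r:7=>tig=3,lo=1
L=2*4+3=11  i=1=1

11,1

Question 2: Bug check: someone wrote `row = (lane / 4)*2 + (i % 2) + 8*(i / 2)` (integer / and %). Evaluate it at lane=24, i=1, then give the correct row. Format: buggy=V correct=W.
buggy=13 correct=1

`(lane / 4)*2 + (i % 2) + 8*(i / 2)`[24,1]->13
lane 24->24/4=6, 24 mod 4=0
i=1  r:2·0+1->1  c:6
row: 13 vs 1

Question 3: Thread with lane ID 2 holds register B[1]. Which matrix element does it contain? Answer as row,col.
2: grp=0,tig=2
[1] (2*2+1,0) = (5,0)

5,0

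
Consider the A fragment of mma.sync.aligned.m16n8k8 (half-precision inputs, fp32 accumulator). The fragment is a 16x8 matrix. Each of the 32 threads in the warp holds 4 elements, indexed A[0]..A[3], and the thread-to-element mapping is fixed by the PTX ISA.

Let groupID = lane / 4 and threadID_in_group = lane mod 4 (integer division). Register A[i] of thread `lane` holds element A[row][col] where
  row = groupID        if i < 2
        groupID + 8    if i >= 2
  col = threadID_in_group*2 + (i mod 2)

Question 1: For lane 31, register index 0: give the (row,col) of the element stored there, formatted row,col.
7,6

lane 31: gid=7 (31/4), tid=3 (31%4)
i=0: r=7+0=7, c=3*2+0=6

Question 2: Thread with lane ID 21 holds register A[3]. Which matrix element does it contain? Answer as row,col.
lane 21⇒21/4=5, 21 mod 4=1
i=3  r:5+8⇒13  c:2·1+1⇒3

13,3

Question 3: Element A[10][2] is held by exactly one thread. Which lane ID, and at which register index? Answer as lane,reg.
r: 10->gid=2,r8=1  c: 2->tid=1,i&1=0
L=2*4+1=9  i=1*2+0=2

9,2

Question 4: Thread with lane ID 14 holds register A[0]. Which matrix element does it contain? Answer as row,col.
3,4

14: g=3,t=2
[0] (3+0,2*2+0) = (3,4)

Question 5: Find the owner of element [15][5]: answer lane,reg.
r=15→G=7,rhi=1  c=5→T=2,p=1
L=7*4+2=30  i=1*2+1=3

30,3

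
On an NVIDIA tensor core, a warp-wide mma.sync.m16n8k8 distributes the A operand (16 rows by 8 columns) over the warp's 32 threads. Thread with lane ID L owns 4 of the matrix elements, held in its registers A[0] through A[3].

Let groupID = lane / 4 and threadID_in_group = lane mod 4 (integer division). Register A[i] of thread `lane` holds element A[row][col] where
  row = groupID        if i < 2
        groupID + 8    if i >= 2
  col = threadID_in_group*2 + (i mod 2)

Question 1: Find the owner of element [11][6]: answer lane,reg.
r:11=>grp=3,rB=1  c:6=>tig=3,lo=0
L=3*4+3=15  i=1*2+0=2

15,2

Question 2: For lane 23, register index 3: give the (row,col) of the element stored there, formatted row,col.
L=23=>grp=23>>2=5, tig=23&3=3
[3]=>row 5+8=13  col 3·2+1=7

13,7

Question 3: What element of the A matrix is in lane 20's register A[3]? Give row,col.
L=20->g=20>>2=5, t=20&3=0
[3]->row 5+8=13  col 0·2+1=1

13,1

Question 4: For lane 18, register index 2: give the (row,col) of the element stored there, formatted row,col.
12,4

18: g=4,t=2
[2] (4+8,2*2+0) = (12,4)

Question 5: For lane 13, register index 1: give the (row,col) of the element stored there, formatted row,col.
3,3

L=13=>grp=13>>2=3, tig=13&3=1
[1]=>row 3+0=3  col 1·2+1=3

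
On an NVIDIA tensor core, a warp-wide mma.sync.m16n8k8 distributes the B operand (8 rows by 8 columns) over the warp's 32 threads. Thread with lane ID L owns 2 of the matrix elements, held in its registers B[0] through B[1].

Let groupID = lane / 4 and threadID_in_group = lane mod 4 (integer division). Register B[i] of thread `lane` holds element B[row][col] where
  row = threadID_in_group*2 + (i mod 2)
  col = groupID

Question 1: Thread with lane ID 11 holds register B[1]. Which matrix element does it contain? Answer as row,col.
11: grp=2,tig=3
[1] (3*2+1,2) = (7,2)

7,2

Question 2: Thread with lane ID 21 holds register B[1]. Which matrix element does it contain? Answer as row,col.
3,5

21: gid=5,tid=1
[1] (1*2+1,5) = (3,5)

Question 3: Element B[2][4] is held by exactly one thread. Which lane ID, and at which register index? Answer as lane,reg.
17,0

c=4->g=4  r=2->t=1,b0=0
L=4*4+1=17  i=0=0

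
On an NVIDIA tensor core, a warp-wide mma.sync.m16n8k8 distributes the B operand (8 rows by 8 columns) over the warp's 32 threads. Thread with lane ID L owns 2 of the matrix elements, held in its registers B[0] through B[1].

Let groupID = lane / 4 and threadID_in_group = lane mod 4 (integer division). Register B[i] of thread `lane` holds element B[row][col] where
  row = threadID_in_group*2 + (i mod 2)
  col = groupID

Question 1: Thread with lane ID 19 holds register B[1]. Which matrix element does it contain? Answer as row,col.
lane 19⇒19/4=4, 19 mod 4=3
i=1  r:2·3+1⇒7  c:4

7,4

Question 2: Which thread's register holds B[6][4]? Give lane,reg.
19,0

c=4→G=4  r=6→T=3,p=0
L=4*4+3=19  i=0=0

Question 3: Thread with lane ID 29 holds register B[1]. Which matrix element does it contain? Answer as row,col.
29: G=7,T=1
[1] (1*2+1,7) = (3,7)

3,7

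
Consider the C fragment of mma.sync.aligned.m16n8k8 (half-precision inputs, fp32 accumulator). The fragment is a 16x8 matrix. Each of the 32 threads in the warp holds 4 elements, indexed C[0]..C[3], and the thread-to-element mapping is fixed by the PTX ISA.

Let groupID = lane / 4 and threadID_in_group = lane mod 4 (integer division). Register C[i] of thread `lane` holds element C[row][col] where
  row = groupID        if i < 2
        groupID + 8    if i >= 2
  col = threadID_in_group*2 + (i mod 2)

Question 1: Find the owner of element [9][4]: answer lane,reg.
r:9=>grp=1,rB=1  c:4=>tig=2,lo=0
L=1*4+2=6  i=1*2+0=2

6,2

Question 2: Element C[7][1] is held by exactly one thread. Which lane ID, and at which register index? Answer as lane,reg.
r=7->g=7,rb=0  c=1->t=0,b0=1
L=7*4+0=28  i=0*2+1=1

28,1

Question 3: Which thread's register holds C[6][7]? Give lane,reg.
r=6⇒gr=6,Rb=0  c=7⇒th=3,odd=1
L=6*4+3=27  i=0*2+1=1

27,1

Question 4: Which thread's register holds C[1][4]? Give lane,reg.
r=1→G=1,rhi=0  c=4→T=2,p=0
L=1*4+2=6  i=0*2+0=0

6,0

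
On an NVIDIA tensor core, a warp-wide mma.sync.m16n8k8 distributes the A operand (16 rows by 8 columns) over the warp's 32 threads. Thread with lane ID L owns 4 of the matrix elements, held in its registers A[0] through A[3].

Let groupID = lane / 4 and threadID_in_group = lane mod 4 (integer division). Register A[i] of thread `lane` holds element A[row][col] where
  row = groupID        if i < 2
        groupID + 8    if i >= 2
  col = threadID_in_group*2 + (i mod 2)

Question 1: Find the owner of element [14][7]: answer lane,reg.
r=14->g=6,rb=1  c=7->t=3,b0=1
L=6*4+3=27  i=1*2+1=3

27,3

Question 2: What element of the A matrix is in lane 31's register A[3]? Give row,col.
L=31→G=31>>2=7, T=31&3=3
[3]→row 7+8=15  col 3·2+1=7

15,7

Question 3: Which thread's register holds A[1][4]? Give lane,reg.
r: 1->gid=1,r8=0  c: 4->tid=2,i&1=0
L=1*4+2=6  i=0*2+0=0

6,0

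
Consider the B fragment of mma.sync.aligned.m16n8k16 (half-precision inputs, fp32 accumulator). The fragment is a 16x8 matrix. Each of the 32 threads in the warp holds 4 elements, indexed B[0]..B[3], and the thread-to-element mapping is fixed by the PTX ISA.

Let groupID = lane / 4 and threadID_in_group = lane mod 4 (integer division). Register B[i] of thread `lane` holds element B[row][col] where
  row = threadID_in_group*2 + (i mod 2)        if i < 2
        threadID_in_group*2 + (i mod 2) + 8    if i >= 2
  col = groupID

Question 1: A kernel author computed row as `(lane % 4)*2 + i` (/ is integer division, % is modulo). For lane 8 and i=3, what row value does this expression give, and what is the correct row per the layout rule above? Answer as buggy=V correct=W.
buggy=3 correct=9

`(lane % 4)*2 + i`[8,3]⇒3
L=8⇒gr=8>>2=2, th=8&3=0
[3]⇒row 0·2+1+8=9  col gr=2
row: 3 vs 9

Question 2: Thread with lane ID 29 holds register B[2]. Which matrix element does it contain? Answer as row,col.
10,7

lane 29->29/4=7, 29 mod 4=1
i=2  r:2·1+0+8->10  c:7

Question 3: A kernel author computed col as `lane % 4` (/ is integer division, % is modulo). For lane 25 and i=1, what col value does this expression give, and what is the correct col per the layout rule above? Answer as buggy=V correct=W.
buggy=1 correct=6

`lane % 4`[25,1]=>1
25: grp=6,tig=1
[1] (1*2+1+0,6) = (3,6)
col: 1 vs 6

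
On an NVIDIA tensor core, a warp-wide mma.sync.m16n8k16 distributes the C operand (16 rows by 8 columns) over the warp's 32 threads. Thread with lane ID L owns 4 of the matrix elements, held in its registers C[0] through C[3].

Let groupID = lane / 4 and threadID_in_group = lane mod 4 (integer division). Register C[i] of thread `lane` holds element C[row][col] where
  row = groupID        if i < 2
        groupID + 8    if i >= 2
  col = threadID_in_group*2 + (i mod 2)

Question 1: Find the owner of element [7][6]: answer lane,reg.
31,0

r:7=>grp=7,rB=0  c:6=>tig=3,lo=0
L=7*4+3=31  i=0*2+0=0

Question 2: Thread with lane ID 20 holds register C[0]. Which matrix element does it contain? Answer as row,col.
5,0

lane 20: gid=5 (20/4), tid=0 (20%4)
i=0: r=5+0=5, c=0*2+0=0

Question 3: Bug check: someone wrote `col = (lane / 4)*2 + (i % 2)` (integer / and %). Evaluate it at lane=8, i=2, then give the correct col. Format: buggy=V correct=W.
`(lane / 4)*2 + (i % 2)`[8,2]=>4
lane 8=>8/4=2, 8 mod 4=0
i=2  r:2+8=>10  c:2·0+0=>0
col: 4 vs 0

buggy=4 correct=0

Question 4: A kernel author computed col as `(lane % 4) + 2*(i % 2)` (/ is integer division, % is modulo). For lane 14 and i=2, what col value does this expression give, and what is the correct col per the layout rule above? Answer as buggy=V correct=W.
`(lane % 4) + 2*(i % 2)`[14,2]⇒2
lane 14: gr=3 (14/4), th=2 (14%4)
i=2: r=3+8=11, c=2*2+0=4
col: 2 vs 4

buggy=2 correct=4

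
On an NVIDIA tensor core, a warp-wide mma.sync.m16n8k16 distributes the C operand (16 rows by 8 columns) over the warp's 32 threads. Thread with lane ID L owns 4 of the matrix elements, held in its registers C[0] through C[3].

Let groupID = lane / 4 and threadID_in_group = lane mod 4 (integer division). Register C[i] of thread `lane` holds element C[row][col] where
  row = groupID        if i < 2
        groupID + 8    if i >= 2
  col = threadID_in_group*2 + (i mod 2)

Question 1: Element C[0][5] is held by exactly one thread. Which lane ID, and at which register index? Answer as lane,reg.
2,1

r=0->g=0,rb=0  c=5->t=2,b0=1
L=0*4+2=2  i=0*2+1=1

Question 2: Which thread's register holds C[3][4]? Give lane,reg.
14,0

r=3⇒gr=3,Rb=0  c=4⇒th=2,odd=0
L=3*4+2=14  i=0*2+0=0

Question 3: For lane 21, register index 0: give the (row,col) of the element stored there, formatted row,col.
L=21=>grp=21>>2=5, tig=21&3=1
[0]=>row 5+0=5  col 1·2+0=2

5,2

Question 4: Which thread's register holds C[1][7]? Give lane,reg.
7,1

r=1→G=1,rhi=0  c=7→T=3,p=1
L=1*4+3=7  i=0*2+1=1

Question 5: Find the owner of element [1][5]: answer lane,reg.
6,1

r=1->g=1,rb=0  c=5->t=2,b0=1
L=1*4+2=6  i=0*2+1=1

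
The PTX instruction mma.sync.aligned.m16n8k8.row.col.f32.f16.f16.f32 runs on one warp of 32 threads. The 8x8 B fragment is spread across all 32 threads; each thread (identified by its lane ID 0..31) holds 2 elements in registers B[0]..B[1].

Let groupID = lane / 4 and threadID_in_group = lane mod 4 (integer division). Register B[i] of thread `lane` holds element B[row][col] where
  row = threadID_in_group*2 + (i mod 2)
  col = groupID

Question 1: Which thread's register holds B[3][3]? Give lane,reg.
13,1

c:3=>grp=3  r:3=>tig=1,lo=1
L=3*4+1=13  i=1=1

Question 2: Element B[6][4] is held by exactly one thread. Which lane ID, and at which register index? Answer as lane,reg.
c=4->g=4  r=6->t=3,b0=0
L=4*4+3=19  i=0=0

19,0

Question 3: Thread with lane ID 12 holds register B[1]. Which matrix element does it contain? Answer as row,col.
1,3

lane 12: g=3 (12/4), t=0 (12%4)
i=1: r=0*2+1=1, c=g=3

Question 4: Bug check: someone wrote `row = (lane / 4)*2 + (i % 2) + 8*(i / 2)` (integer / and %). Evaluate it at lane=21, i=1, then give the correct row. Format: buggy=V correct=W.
`(lane / 4)*2 + (i % 2) + 8*(i / 2)`[21,1]→11
L=21→G=21>>2=5, T=21&3=1
[1]→row 1·2+1=3  col G=5
row: 11 vs 3

buggy=11 correct=3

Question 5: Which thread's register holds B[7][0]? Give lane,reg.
3,1

c=0⇒gr=0  r=7⇒th=3,odd=1
L=0*4+3=3  i=1=1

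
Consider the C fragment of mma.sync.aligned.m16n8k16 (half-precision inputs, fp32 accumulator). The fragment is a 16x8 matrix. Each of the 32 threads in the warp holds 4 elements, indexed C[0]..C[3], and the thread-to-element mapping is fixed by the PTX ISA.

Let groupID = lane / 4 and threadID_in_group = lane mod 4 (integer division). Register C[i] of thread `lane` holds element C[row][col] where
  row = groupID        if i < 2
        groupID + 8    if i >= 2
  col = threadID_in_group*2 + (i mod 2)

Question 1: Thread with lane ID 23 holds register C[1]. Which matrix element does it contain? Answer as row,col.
5,7

lane 23->23/4=5, 23 mod 4=3
i=1  r:5+0->5  c:2·3+1->7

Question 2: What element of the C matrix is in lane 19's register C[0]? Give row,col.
4,6

L=19⇒gr=19>>2=4, th=19&3=3
[0]⇒row 4+0=4  col 3·2+0=6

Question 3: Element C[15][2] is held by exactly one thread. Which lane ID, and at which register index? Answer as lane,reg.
29,2

r=15->g=7,rb=1  c=2->t=1,b0=0
L=7*4+1=29  i=1*2+0=2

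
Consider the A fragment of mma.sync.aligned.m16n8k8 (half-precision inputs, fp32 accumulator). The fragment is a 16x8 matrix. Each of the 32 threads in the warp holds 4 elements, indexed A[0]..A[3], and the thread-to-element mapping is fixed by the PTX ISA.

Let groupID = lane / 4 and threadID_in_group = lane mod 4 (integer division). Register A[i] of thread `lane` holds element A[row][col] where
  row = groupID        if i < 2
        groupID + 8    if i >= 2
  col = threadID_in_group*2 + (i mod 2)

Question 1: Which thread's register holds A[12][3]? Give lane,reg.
17,3

r:12=>grp=4,rB=1  c:3=>tig=1,lo=1
L=4*4+1=17  i=1*2+1=3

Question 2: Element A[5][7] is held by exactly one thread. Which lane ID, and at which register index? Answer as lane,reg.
23,1

r=5⇒gr=5,Rb=0  c=7⇒th=3,odd=1
L=5*4+3=23  i=0*2+1=1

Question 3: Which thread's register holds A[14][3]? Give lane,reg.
25,3

r=14⇒gr=6,Rb=1  c=3⇒th=1,odd=1
L=6*4+1=25  i=1*2+1=3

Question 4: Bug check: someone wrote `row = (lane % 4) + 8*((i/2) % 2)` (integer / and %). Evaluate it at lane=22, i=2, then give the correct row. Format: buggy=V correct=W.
buggy=10 correct=13

`(lane % 4) + 8*((i/2) % 2)`[22,2]⇒10
22: gr=5,th=2
[2] (5+8,2*2+0) = (13,4)
row: 10 vs 13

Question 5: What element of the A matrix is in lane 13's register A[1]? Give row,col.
3,3

13: gr=3,th=1
[1] (3+0,1*2+1) = (3,3)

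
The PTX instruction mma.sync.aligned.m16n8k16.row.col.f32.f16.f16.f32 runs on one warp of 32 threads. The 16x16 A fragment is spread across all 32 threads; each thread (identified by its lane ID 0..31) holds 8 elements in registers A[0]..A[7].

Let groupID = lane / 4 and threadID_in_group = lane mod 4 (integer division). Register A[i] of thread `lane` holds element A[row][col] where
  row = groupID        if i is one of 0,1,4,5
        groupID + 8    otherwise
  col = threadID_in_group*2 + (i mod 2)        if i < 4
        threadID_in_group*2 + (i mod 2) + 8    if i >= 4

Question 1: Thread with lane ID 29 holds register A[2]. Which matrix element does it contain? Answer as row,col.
L=29->gid=29>>2=7, tid=29&3=1
[2]->row 7+8=15  col 1·2+0+0=2

15,2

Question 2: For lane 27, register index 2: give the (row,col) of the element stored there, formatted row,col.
lane 27: grp=6 (27/4), tig=3 (27%4)
i=2: r=6+8=14, c=3*2+0+0=6

14,6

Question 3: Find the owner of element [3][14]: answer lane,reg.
r=3→G=3,rhi=0  c=14→chi=1,T=3,p=0
L=3*4+3=15  i=1*4+0*2+0=4

15,4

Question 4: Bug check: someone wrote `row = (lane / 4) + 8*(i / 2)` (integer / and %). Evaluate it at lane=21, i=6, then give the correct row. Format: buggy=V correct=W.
buggy=29 correct=13

`(lane / 4) + 8*(i / 2)`[21,6]→29
21: G=5,T=1
[6] (5+8,1*2+0+8) = (13,10)
row: 29 vs 13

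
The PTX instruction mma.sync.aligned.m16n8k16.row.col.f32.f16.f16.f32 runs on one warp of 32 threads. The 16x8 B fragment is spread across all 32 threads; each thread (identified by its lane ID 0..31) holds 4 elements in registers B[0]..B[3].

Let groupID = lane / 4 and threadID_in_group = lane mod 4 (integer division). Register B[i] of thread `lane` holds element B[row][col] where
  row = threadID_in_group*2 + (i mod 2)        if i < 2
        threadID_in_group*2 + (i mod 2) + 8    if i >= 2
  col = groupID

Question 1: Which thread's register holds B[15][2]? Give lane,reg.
11,3

c=2⇒gr=2  r=15⇒Rb=1,th=3,odd=1
L=2*4+3=11  i=1*2+1=3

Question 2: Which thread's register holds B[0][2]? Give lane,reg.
8,0

c=2⇒gr=2  r=0⇒Rb=0,th=0,odd=0
L=2*4+0=8  i=0*2+0=0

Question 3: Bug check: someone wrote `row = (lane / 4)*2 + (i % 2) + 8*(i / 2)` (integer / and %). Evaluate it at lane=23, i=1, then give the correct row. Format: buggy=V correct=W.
buggy=11 correct=7

`(lane / 4)*2 + (i % 2) + 8*(i / 2)`[23,1]=>11
lane 23: grp=5 (23/4), tig=3 (23%4)
i=1: r=3*2+1+0=7, c=grp=5
row: 11 vs 7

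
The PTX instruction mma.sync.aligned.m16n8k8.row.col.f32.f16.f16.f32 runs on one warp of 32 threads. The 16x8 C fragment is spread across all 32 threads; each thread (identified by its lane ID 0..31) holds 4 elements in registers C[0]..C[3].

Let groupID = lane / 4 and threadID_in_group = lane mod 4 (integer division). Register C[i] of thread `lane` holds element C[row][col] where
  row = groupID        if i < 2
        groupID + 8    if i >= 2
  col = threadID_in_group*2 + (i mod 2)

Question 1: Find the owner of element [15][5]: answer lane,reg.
r=15→G=7,rhi=1  c=5→T=2,p=1
L=7*4+2=30  i=1*2+1=3

30,3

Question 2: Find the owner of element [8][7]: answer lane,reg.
3,3

r:8=>grp=0,rB=1  c:7=>tig=3,lo=1
L=0*4+3=3  i=1*2+1=3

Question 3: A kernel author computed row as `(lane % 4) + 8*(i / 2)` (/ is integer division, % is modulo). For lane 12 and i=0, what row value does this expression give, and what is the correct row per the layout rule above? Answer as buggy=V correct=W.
`(lane % 4) + 8*(i / 2)`[12,0]->0
12: gid=3,tid=0
[0] (3+0,0*2+0) = (3,0)
row: 0 vs 3

buggy=0 correct=3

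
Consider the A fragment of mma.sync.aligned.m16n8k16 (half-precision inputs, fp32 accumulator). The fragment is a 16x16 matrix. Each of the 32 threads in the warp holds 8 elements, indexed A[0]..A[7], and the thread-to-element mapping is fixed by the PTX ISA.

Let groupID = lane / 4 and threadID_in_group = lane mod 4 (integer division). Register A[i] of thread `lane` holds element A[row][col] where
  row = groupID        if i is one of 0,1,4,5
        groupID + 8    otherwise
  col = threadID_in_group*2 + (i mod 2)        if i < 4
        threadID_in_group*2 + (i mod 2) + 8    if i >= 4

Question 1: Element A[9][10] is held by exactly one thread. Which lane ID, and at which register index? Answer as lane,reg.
5,6

r=9⇒gr=1,Rb=1  c=10⇒Cb=1,th=1,odd=0
L=1*4+1=5  i=1*4+1*2+0=6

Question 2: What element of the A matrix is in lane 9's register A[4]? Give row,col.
L=9⇒gr=9>>2=2, th=9&3=1
[4]⇒row 2+0=2  col 1·2+0+8=10

2,10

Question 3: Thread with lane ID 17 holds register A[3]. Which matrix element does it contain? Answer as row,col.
L=17->gid=17>>2=4, tid=17&3=1
[3]->row 4+8=12  col 1·2+1+0=3

12,3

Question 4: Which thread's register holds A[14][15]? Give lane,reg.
r:14=>grp=6,rB=1  c:15=>cB=1,tig=3,lo=1
L=6*4+3=27  i=1*4+1*2+1=7

27,7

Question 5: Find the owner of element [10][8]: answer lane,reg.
8,6

r=10->g=2,rb=1  c=8->cb=1,t=0,b0=0
L=2*4+0=8  i=1*4+1*2+0=6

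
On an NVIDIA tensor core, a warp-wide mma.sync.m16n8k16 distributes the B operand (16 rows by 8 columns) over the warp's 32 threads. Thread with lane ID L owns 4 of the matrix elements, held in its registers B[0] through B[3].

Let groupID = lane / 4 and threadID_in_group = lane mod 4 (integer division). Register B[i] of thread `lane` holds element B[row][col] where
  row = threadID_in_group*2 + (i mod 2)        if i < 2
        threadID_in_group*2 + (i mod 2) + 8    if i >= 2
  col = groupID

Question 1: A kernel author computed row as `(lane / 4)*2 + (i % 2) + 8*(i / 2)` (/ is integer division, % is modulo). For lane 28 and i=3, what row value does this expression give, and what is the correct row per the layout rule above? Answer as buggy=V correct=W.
`(lane / 4)*2 + (i % 2) + 8*(i / 2)`[28,3]=>23
lane 28=>28/4=7, 28 mod 4=0
i=3  r:2·0+1+8=>9  c:7
row: 23 vs 9

buggy=23 correct=9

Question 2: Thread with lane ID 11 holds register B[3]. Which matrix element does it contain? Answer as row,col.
11: gr=2,th=3
[3] (3*2+1+8,2) = (15,2)

15,2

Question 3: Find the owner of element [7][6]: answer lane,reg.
c:6=>grp=6  r:7=>rB=0,tig=3,lo=1
L=6*4+3=27  i=0*2+1=1

27,1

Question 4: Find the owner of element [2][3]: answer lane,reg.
13,0

c=3->g=3  r=2->rb=0,t=1,b0=0
L=3*4+1=13  i=0*2+0=0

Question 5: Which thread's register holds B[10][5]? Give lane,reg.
21,2

c=5→G=5  r=10→rhi=1,T=1,p=0
L=5*4+1=21  i=1*2+0=2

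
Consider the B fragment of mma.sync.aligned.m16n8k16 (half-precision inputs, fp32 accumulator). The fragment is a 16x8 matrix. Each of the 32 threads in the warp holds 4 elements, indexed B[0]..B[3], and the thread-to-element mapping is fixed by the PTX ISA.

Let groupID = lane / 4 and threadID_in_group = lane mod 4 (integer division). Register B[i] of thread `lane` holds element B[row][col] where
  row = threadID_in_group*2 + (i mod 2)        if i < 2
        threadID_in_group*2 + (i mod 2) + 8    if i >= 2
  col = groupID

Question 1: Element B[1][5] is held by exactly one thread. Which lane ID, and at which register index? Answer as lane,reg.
20,1

c=5->g=5  r=1->rb=0,t=0,b0=1
L=5*4+0=20  i=0*2+1=1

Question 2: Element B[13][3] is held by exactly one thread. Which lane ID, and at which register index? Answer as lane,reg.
c:3=>grp=3  r:13=>rB=1,tig=2,lo=1
L=3*4+2=14  i=1*2+1=3

14,3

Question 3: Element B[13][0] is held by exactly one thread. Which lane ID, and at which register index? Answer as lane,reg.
c:0=>grp=0  r:13=>rB=1,tig=2,lo=1
L=0*4+2=2  i=1*2+1=3

2,3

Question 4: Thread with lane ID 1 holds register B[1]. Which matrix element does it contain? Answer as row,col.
1: g=0,t=1
[1] (1*2+1+0,0) = (3,0)

3,0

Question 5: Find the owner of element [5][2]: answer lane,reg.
c=2→G=2  r=5→rhi=0,T=2,p=1
L=2*4+2=10  i=0*2+1=1

10,1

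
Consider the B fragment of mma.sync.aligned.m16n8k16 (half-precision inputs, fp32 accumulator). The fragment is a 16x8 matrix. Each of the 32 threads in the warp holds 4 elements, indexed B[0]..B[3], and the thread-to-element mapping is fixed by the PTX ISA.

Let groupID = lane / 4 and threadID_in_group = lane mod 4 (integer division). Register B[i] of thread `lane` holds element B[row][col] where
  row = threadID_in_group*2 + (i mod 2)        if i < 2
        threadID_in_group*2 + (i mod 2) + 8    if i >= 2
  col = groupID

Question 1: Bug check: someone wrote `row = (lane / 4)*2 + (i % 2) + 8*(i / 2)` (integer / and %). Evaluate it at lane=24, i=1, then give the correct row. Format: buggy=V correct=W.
buggy=13 correct=1

`(lane / 4)*2 + (i % 2) + 8*(i / 2)`[24,1]=>13
24: grp=6,tig=0
[1] (0*2+1+0,6) = (1,6)
row: 13 vs 1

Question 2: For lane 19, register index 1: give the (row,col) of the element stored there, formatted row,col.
7,4

lane 19: gr=4 (19/4), th=3 (19%4)
i=1: r=3*2+1+0=7, c=gr=4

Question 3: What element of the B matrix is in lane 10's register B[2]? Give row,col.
lane 10: gid=2 (10/4), tid=2 (10%4)
i=2: r=2*2+0+8=12, c=gid=2

12,2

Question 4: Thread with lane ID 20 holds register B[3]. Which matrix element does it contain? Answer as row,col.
9,5

lane 20: gr=5 (20/4), th=0 (20%4)
i=3: r=0*2+1+8=9, c=gr=5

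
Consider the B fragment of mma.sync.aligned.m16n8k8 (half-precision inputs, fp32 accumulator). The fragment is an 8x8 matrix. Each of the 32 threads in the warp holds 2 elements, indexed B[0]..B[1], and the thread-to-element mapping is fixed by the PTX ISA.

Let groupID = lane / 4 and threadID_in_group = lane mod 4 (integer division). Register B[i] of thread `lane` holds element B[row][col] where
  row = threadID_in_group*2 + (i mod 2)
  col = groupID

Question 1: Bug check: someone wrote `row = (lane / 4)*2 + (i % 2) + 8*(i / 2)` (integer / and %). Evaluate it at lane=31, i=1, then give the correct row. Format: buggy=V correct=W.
buggy=15 correct=7

`(lane / 4)*2 + (i % 2) + 8*(i / 2)`[31,1]->15
lane 31: gid=7 (31/4), tid=3 (31%4)
i=1: r=3*2+1=7, c=gid=7
row: 15 vs 7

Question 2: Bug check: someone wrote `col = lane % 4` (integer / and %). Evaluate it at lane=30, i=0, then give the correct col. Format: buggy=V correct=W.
`lane % 4`[30,0]→2
30: G=7,T=2
[0] (2*2+0,7) = (4,7)
col: 2 vs 7

buggy=2 correct=7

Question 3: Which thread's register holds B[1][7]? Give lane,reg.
28,1

c:7=>grp=7  r:1=>tig=0,lo=1
L=7*4+0=28  i=1=1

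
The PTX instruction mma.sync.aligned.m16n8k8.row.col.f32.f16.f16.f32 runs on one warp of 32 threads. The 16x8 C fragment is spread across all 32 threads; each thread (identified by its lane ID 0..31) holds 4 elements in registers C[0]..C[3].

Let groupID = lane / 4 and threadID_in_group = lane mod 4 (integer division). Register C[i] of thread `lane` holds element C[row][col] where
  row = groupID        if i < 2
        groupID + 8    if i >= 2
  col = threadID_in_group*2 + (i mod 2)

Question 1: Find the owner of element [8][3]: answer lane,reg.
1,3

r:8=>grp=0,rB=1  c:3=>tig=1,lo=1
L=0*4+1=1  i=1*2+1=3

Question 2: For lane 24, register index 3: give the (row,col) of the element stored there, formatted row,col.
lane 24: g=6 (24/4), t=0 (24%4)
i=3: r=6+8=14, c=0*2+1=1

14,1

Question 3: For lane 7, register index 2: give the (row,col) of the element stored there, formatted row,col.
9,6

L=7->gid=7>>2=1, tid=7&3=3
[2]->row 1+8=9  col 3·2+0=6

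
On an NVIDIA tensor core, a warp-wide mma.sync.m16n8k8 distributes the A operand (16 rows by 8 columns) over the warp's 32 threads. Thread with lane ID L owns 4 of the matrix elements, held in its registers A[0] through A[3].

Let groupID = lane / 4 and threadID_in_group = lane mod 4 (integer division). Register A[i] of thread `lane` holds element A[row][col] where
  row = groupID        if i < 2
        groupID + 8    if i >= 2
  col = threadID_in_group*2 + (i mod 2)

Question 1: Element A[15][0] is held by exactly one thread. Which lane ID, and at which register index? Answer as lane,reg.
28,2

r=15→G=7,rhi=1  c=0→T=0,p=0
L=7*4+0=28  i=1*2+0=2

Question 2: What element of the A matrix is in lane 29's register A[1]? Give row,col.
7,3

29: grp=7,tig=1
[1] (7+0,1*2+1) = (7,3)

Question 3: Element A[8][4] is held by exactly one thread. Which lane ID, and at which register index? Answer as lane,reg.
r=8→G=0,rhi=1  c=4→T=2,p=0
L=0*4+2=2  i=1*2+0=2

2,2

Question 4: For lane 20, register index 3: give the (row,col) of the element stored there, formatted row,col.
13,1

20: gr=5,th=0
[3] (5+8,0*2+1) = (13,1)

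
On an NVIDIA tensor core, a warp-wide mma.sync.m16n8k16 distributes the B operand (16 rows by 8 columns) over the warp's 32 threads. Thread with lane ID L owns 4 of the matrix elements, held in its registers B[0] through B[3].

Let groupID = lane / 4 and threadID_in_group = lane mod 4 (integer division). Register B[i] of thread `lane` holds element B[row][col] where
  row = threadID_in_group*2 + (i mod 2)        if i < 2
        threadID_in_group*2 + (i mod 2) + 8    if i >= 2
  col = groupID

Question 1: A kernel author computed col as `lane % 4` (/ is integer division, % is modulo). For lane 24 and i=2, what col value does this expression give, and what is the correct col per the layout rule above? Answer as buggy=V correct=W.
`lane % 4`[24,2]→0
lane 24: G=6 (24/4), T=0 (24%4)
i=2: r=0*2+0+8=8, c=G=6
col: 0 vs 6

buggy=0 correct=6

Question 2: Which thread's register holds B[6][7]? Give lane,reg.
c=7⇒gr=7  r=6⇒Rb=0,th=3,odd=0
L=7*4+3=31  i=0*2+0=0

31,0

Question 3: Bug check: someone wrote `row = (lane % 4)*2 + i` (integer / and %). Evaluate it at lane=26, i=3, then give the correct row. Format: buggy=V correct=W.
`(lane % 4)*2 + i`[26,3]⇒7
26: gr=6,th=2
[3] (2*2+1+8,6) = (13,6)
row: 7 vs 13

buggy=7 correct=13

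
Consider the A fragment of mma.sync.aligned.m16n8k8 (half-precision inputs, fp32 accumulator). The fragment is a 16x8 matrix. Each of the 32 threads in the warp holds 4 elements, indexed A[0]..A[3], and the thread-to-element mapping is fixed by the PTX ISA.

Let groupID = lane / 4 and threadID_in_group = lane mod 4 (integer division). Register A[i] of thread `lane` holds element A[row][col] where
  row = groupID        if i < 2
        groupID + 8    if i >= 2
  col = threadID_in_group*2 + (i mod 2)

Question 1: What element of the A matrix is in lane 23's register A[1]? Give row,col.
5,7

lane 23⇒23/4=5, 23 mod 4=3
i=1  r:5+0⇒5  c:2·3+1⇒7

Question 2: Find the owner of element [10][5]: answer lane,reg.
r=10->g=2,rb=1  c=5->t=2,b0=1
L=2*4+2=10  i=1*2+1=3

10,3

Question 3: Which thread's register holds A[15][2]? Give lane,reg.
r=15->g=7,rb=1  c=2->t=1,b0=0
L=7*4+1=29  i=1*2+0=2

29,2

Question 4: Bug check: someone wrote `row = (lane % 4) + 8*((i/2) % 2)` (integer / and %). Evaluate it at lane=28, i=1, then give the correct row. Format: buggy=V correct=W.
`(lane % 4) + 8*((i/2) % 2)`[28,1]=>0
L=28=>grp=28>>2=7, tig=28&3=0
[1]=>row 7+0=7  col 0·2+1=1
row: 0 vs 7

buggy=0 correct=7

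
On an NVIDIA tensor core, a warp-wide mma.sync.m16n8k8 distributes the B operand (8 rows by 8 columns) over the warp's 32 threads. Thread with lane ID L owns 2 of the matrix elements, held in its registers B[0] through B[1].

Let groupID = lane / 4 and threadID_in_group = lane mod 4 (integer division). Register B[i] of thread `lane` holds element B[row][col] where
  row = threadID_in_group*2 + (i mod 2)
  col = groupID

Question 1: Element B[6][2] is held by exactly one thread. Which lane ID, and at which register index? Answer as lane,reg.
c=2→G=2  r=6→T=3,p=0
L=2*4+3=11  i=0=0

11,0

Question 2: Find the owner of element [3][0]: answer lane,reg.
c=0⇒gr=0  r=3⇒th=1,odd=1
L=0*4+1=1  i=1=1

1,1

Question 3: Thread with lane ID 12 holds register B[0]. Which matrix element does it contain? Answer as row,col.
lane 12: grp=3 (12/4), tig=0 (12%4)
i=0: r=0*2+0=0, c=grp=3

0,3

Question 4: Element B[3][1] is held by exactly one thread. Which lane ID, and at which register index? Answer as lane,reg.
c=1->g=1  r=3->t=1,b0=1
L=1*4+1=5  i=1=1

5,1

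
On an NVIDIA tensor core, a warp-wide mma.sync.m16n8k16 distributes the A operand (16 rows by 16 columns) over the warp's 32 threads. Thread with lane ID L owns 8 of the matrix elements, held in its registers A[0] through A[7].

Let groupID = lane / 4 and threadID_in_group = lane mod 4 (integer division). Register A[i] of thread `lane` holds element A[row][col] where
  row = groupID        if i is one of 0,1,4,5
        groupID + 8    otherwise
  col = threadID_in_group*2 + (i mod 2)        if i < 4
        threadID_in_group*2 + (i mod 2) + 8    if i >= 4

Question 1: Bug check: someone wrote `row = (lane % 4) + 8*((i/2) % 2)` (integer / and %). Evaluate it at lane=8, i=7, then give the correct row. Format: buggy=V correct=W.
buggy=8 correct=10

`(lane % 4) + 8*((i/2) % 2)`[8,7]⇒8
L=8⇒gr=8>>2=2, th=8&3=0
[7]⇒row 2+8=10  col 0·2+1+8=9
row: 8 vs 10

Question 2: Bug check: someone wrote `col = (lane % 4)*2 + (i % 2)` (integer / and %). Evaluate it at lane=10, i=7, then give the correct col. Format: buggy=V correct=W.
buggy=5 correct=13

`(lane % 4)*2 + (i % 2)`[10,7]⇒5
L=10⇒gr=10>>2=2, th=10&3=2
[7]⇒row 2+8=10  col 2·2+1+8=13
col: 5 vs 13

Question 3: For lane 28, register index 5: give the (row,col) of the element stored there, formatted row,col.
7,9

28: grp=7,tig=0
[5] (7+0,0*2+1+8) = (7,9)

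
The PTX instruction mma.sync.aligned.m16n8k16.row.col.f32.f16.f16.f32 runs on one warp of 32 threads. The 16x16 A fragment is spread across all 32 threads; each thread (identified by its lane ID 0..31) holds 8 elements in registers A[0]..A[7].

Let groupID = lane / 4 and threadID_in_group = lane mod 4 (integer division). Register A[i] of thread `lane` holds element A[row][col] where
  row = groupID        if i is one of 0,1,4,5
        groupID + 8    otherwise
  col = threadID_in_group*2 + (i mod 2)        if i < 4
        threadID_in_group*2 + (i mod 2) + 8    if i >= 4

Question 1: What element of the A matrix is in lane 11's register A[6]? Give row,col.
10,14

lane 11: G=2 (11/4), T=3 (11%4)
i=6: r=2+8=10, c=3*2+0+8=14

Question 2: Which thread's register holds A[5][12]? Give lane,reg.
22,4

r:5=>grp=5,rB=0  c:12=>cB=1,tig=2,lo=0
L=5*4+2=22  i=1*4+0*2+0=4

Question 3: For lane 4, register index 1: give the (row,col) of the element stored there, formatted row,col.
L=4→G=4>>2=1, T=4&3=0
[1]→row 1+0=1  col 0·2+1+0=1

1,1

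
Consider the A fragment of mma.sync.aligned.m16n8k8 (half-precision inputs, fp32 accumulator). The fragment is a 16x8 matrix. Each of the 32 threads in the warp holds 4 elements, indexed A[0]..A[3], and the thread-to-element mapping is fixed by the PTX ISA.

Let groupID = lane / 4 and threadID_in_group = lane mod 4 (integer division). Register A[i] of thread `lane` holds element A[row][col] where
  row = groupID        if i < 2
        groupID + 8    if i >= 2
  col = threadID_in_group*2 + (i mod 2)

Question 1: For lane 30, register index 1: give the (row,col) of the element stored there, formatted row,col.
7,5

L=30->gid=30>>2=7, tid=30&3=2
[1]->row 7+0=7  col 2·2+1=5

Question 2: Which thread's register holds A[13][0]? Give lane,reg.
20,2

r:13=>grp=5,rB=1  c:0=>tig=0,lo=0
L=5*4+0=20  i=1*2+0=2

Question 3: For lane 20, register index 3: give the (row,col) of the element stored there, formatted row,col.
13,1

lane 20⇒20/4=5, 20 mod 4=0
i=3  r:5+8⇒13  c:2·0+1⇒1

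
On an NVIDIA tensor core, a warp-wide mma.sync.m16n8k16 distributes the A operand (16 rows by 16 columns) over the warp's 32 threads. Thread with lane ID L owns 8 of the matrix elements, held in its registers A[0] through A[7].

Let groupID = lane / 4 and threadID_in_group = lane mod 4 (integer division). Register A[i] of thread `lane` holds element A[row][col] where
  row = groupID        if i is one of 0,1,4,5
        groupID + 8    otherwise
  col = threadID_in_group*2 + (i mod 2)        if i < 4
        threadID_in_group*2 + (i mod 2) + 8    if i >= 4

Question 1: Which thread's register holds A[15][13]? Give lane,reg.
r=15→G=7,rhi=1  c=13→chi=1,T=2,p=1
L=7*4+2=30  i=1*4+1*2+1=7

30,7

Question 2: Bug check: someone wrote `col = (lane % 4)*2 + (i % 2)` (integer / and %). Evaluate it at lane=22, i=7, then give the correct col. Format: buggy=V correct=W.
buggy=5 correct=13

`(lane % 4)*2 + (i % 2)`[22,7]⇒5
lane 22: gr=5 (22/4), th=2 (22%4)
i=7: r=5+8=13, c=2*2+1+8=13
col: 5 vs 13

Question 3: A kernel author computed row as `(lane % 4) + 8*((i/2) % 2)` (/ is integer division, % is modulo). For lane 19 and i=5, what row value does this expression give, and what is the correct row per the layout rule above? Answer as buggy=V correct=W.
`(lane % 4) + 8*((i/2) % 2)`[19,5]->3
L=19->gid=19>>2=4, tid=19&3=3
[5]->row 4+0=4  col 3·2+1+8=15
row: 3 vs 4

buggy=3 correct=4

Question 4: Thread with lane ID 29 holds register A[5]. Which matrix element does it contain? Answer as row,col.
7,11

29: gid=7,tid=1
[5] (7+0,1*2+1+8) = (7,11)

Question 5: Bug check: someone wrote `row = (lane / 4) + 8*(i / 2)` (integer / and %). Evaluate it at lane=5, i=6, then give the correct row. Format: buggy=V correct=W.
`(lane / 4) + 8*(i / 2)`[5,6]→25
L=5→G=5>>2=1, T=5&3=1
[6]→row 1+8=9  col 1·2+0+8=10
row: 25 vs 9

buggy=25 correct=9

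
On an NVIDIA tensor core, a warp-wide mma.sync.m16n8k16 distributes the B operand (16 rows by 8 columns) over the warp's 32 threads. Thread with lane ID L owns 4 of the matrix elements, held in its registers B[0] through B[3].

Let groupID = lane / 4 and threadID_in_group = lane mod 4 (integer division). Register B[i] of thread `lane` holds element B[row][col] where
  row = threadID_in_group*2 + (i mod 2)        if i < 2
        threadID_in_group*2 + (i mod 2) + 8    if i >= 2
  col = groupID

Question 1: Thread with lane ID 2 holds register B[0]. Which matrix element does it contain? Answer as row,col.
4,0

2: G=0,T=2
[0] (2*2+0+0,0) = (4,0)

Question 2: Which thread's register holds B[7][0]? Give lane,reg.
c: 0->gid=0  r: 7->r8=0,tid=3,i&1=1
L=0*4+3=3  i=0*2+1=1

3,1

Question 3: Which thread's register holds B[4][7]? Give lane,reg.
30,0

c=7⇒gr=7  r=4⇒Rb=0,th=2,odd=0
L=7*4+2=30  i=0*2+0=0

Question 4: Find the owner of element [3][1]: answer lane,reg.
c=1→G=1  r=3→rhi=0,T=1,p=1
L=1*4+1=5  i=0*2+1=1

5,1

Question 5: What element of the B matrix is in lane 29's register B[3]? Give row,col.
29: G=7,T=1
[3] (1*2+1+8,7) = (11,7)

11,7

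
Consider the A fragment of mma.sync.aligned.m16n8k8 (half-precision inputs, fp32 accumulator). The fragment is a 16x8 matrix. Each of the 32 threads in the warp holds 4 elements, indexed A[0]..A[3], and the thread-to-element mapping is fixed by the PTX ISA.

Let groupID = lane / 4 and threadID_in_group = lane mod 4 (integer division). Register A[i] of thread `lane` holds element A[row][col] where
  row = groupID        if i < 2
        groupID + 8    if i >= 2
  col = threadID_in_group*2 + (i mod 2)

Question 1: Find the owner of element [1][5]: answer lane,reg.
r=1⇒gr=1,Rb=0  c=5⇒th=2,odd=1
L=1*4+2=6  i=0*2+1=1

6,1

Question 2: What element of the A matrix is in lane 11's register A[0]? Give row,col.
lane 11: grp=2 (11/4), tig=3 (11%4)
i=0: r=2+0=2, c=3*2+0=6

2,6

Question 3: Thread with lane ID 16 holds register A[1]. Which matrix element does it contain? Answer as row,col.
16: gid=4,tid=0
[1] (4+0,0*2+1) = (4,1)

4,1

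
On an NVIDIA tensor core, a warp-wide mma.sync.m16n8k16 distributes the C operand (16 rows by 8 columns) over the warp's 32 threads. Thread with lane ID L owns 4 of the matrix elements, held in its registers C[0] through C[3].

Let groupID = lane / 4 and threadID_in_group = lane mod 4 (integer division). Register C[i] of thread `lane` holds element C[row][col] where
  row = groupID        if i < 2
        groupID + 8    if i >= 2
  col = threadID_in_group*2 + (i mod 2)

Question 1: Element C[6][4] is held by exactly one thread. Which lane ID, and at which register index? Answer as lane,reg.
r=6->g=6,rb=0  c=4->t=2,b0=0
L=6*4+2=26  i=0*2+0=0

26,0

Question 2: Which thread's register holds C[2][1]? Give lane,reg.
r=2⇒gr=2,Rb=0  c=1⇒th=0,odd=1
L=2*4+0=8  i=0*2+1=1

8,1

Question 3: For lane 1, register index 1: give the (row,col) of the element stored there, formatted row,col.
0,3

lane 1→1/4=0, 1 mod 4=1
i=1  r:0+0→0  c:2·1+1→3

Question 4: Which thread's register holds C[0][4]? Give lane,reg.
2,0

r=0->g=0,rb=0  c=4->t=2,b0=0
L=0*4+2=2  i=0*2+0=0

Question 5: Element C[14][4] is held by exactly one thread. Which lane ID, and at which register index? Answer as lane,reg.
26,2

r: 14->gid=6,r8=1  c: 4->tid=2,i&1=0
L=6*4+2=26  i=1*2+0=2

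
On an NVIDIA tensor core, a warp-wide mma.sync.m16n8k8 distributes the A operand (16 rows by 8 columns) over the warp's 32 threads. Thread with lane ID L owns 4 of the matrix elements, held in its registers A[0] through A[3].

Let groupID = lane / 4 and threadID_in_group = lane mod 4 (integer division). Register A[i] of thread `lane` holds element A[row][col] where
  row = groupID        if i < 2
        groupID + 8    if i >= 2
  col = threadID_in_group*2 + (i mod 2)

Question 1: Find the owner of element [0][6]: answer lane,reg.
r=0→G=0,rhi=0  c=6→T=3,p=0
L=0*4+3=3  i=0*2+0=0

3,0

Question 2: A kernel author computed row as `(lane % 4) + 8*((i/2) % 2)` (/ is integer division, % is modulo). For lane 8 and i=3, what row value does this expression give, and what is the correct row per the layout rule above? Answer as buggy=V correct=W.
buggy=8 correct=10

`(lane % 4) + 8*((i/2) % 2)`[8,3]->8
lane 8: gid=2 (8/4), tid=0 (8%4)
i=3: r=2+8=10, c=0*2+1=1
row: 8 vs 10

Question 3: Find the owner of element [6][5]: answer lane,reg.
26,1

r:6=>grp=6,rB=0  c:5=>tig=2,lo=1
L=6*4+2=26  i=0*2+1=1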